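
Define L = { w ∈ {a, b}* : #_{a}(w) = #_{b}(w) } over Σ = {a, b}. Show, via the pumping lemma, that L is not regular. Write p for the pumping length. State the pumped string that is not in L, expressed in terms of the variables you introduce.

Suppose for contradiction that L is regular, and let p be the pumping length.
Choose w = a^p b^p ∈ L with |w| = 2p ≥ p.
By the pumping lemma, w = xyz with |xy| ≤ p and |y| > 0.
Because |xy| ≤ p and w begins with p copies of a, we have y = a^k with 1 ≤ k ≤ p.
Pump with i = 2: xy^2z = a^{p+k} b^p has p+k occurrences of a but only p of b. Since k ≥ 1 the counts differ, so xy^2z ∉ L.
This contradicts the pumping lemma, so L is not regular.

a^{p+k} b^p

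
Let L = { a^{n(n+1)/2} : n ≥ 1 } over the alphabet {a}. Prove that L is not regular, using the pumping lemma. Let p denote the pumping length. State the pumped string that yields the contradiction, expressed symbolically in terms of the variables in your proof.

Suppose for contradiction that L is regular, and let p be the pumping length.
Take w = a^{p(p+1)/2} ∈ L with |w| = p(p+1)/2 ≥ p.
By the pumping lemma, w = xyz with |xy| ≤ p and |y| > 0.
Then y = a^k for some k with 1 ≤ k ≤ p.
Pump with i = 2: xy^2z = a^{p(p+1)/2+k}. Since 1 ≤ k ≤ p, p(p+1)/2 < p(p+1)/2+k ≤ p(p+1)/2+p < (p+1)(p+2)/2, so p(p+1)/2+k is strictly between consecutive triangular numbers. So xy^2z ∉ L.
This contradicts the pumping lemma, so L is not regular.

a^{p(p+1)/2+k}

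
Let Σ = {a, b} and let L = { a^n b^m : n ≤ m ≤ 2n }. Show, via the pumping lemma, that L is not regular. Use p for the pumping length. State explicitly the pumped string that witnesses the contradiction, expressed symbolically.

Assume L is regular. Let p be the pumping length given by the pumping lemma.
Take w = a^p b^p ∈ L (since p ≤ p ≤ 2p), with |w| = 2p ≥ p.
The pumping lemma gives a decomposition w = xyz where |xy| ≤ p and |y| > 0.
The first p characters of w are a's, so xy (and hence y) consists only of a's. Write y = a^k, 1 ≤ k ≤ p.
Pump with i = 2: xy^2z = a^{p+k} b^p. Now n = p+k > p = m, so the condition n ≤ m fails. Thus xy^2z ∉ L.
This contradicts the pumping lemma, so L is not regular.

a^{p+k} b^p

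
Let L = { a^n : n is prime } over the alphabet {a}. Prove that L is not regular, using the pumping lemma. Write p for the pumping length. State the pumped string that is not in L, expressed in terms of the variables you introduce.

a^{q(1+k)}

Toward a contradiction, assume L is regular with pumping length p.
Let q be a prime with q ≥ p+2 (infinitely many primes exist), and take w = a^q ∈ L with |w| = q ≥ p.
The pumping lemma gives a decomposition w = xyz where |xy| ≤ p and |y| ≥ 1.
Then y = a^k for some k with 1 ≤ k ≤ p.
Since 1 ≤ k ≤ p, |xz| = q-k. Pump with i = q+1: |xy^{q+1}z| = (q-k)+(q+1)k = q+qk = q(1+k), which is composite (both factors ≥ 2). So xy^{q+1}z = a^{q(1+k)} ∉ L.
Contradiction. Therefore L is not regular.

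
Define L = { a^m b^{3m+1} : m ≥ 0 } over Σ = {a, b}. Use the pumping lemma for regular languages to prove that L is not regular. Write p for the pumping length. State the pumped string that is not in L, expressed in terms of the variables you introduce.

a^{p+k} b^{3p+1}

Assume L is regular. Let p be the pumping length given by the pumping lemma.
Let w = a^p b^{3p+1} ∈ L; note |w| = 4p+1 ≥ p.
By the pumping lemma, w = xyz with |xy| ≤ p and |y| ≥ 1.
The first p characters of w are a's, so xy (and hence y) consists only of a's. Write y = a^k, 1 ≤ k ≤ p.
Pump with i = 2: xy^2z = a^{p+k} b^{3p+1}. For this to lie in L we would need 3p+1 = 3(p+k)+1, which forces k = 0. But k ≥ 1, so xy^2z ∉ L.
This contradicts the pumping lemma, so L is not regular.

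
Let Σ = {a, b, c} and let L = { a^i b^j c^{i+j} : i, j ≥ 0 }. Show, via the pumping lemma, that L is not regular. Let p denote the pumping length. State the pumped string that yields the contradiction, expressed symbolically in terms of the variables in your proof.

Toward a contradiction, assume L is regular with pumping length p.
Take w = a^p b^p c^{2p} ∈ L (with i=j=p, i+j=2p), |w| = 4p ≥ p.
By the pumping lemma, w = xyz with |xy| ≤ p and |y| > 0.
Because |xy| ≤ p and w begins with p copies of a, we have y = a^k with 1 ≤ k ≤ p.
Consider xy^2z = a^{p+k} b^p c^{2p}. Now the a- and b-counts sum to 2p+k, but the c-count is 2p ≠ 2p+k. So xy^2z ∉ L.
This contradicts the pumping lemma, so L is not regular.

a^{p+k} b^p c^{2p}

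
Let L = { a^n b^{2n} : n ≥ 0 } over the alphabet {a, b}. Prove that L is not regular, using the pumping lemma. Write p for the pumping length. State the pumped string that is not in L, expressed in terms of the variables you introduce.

a^{p+k} b^{2p}

Assume L is regular. Let p be the pumping length given by the pumping lemma.
Take w = a^p b^{2p}. Then w ∈ L and |w| = 3p ≥ p.
By the pumping lemma, w = xyz with |xy| ≤ p and |y| ≥ 1.
The first p characters of w are a's, so xy (and hence y) consists only of a's. Write y = a^k, 1 ≤ k ≤ p.
Pump with i = 2: xy^2z = a^{p+k} b^{2p}. For this to lie in L we would need 2p = 2(p+k), which forces k = 0. But k ≥ 1, so xy^2z ∉ L.
This is a contradiction; hence L is not regular.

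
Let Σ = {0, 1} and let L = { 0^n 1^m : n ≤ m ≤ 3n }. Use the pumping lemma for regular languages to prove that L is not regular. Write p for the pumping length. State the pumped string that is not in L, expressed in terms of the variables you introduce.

Toward a contradiction, assume L is regular with pumping length p.
Take w = 0^p 1^p ∈ L (since p ≤ p ≤ 3p), with |w| = 2p ≥ p.
By the pumping lemma, w = xyz with |xy| ≤ p and |y| ≥ 1.
Because |xy| ≤ p and w begins with p copies of 0, we have y = 0^k with 1 ≤ k ≤ p.
Pump with i = 2: xy^2z = 0^{p+k} 1^p. Now n = p+k > p = m, so the condition n ≤ m fails. Thus xy^2z ∉ L.
This contradicts the pumping lemma, so L is not regular.

0^{p+k} 1^p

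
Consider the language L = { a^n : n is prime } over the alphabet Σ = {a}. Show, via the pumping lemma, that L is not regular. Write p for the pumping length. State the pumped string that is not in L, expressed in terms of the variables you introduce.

Assume L is regular. Let p be the pumping length given by the pumping lemma.
Let q be a prime with q ≥ p+2 (infinitely many primes exist), and take w = a^q ∈ L with |w| = q ≥ p.
The pumping lemma gives a decomposition w = xyz where |xy| ≤ p and y is nonempty.
Then y = a^k for some k with 1 ≤ k ≤ p.
Since 1 ≤ k ≤ p, |xz| = q-k. Pump with i = q+1: |xy^{q+1}z| = (q-k)+(q+1)k = q+qk = q(1+k), which is composite (both factors ≥ 2). So xy^{q+1}z = a^{q(1+k)} ∉ L.
This contradicts the pumping lemma, so L is not regular.

a^{q(1+k)}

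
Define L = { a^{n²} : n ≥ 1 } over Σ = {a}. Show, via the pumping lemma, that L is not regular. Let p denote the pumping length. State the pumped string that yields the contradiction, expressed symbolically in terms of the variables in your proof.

Assume L is regular. Let p be the pumping length given by the pumping lemma.
Take w = a^{p²} ∈ L with |w| = p² ≥ p.
Write w = xyz as guaranteed by the lemma, with |xy| ≤ p and |y| > 0.
Then y = a^k for some k with 1 ≤ k ≤ p.
Pump with i = 2: xy^2z = a^{p²+k}. Since 1 ≤ k ≤ p, p² < p²+k ≤ p²+p < (p+1)², so p²+k lies strictly between consecutive squares and is not a perfect square. So xy^2z ∉ L.
Contradiction. Therefore L is not regular.

a^{p²+k}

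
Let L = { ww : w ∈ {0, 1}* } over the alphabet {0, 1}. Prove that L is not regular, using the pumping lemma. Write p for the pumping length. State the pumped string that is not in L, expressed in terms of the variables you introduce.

0^{p+k} 1^p 0^p 1^p

Assume L is regular; let p be its pumping constant.
Take w = 0^p 1^p 0^p 1^p = uu where u = 0^p1^p; then w ∈ L and |w| = 4p ≥ p.
Write w = xyz as guaranteed by the lemma, with |xy| ≤ p and |y| > 0.
The first p characters of w are 0's, so xy (and hence y) consists only of 0's. Write y = 0^k, 1 ≤ k ≤ p.
Pump with i = 2: xy^2z = 0^{p+k} 1^p 0^p 1^p, of length 4p+k. Suppose this equals vv. The string starts with 0 and ends with 1, so v does too; thus the boundary between the two copies of v is a 1→0 transition. There is exactly one such transition, at position 2p+k, so |v| = 2p+k and |vv| = 4p+2k ≠ 4p+k since k ≥ 1. So xy^2z ∉ L.
This contradicts the pumping lemma, so L is not regular.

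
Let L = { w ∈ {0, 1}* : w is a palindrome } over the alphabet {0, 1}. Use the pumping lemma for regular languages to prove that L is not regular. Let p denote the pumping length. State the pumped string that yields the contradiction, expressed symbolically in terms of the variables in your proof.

Suppose for contradiction that L is regular, and let p be the pumping length.
Take w = 0^p 1 0^p, a palindrome of length 2p+1 ≥ p.
The pumping lemma gives a decomposition w = xyz where |xy| ≤ p and |y| > 0.
Since the first p symbols of w are all 0's and |xy| ≤ p, y lies entirely in the leading 0-block: y = 0^k for some k with 1 ≤ k ≤ p.
Pump with i = 2: xy^2z = 0^{p+k} 1 0^p. Its reverse is 0^p 1 0^{p+k}, which differs from xy^2z since k ≥ 1. So xy^2z is not a palindrome and xy^2z ∉ L.
This is a contradiction; hence L is not regular.

0^{p+k} 1 0^p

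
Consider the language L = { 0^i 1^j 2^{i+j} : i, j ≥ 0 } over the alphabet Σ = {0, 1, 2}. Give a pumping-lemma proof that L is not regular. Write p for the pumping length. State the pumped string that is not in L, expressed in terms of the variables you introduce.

0^{p+k} 1^p 2^{2p}

Toward a contradiction, assume L is regular with pumping length p.
Take w = 0^p 1^p 2^{2p} ∈ L (with i=j=p, i+j=2p), |w| = 4p ≥ p.
By the pumping lemma, w = xyz with |xy| ≤ p and y is nonempty.
Since the first p symbols of w are all 0's and |xy| ≤ p, y lies entirely in the leading 0-block: y = 0^k for some k with 1 ≤ k ≤ p.
Consider xy^2z = 0^{p+k} 1^p 2^{2p}. Now the 0- and 1-counts sum to 2p+k, but the 2-count is 2p ≠ 2p+k. So xy^2z ∉ L.
This is a contradiction; hence L is not regular.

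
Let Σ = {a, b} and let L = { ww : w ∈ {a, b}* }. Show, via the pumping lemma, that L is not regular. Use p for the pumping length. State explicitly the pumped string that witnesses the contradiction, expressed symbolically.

a^{p+k} b^p a^p b^p

Assume L is regular; let p be its pumping constant.
Take w = a^p b^p a^p b^p = uu where u = a^pb^p; then w ∈ L and |w| = 4p ≥ p.
The pumping lemma gives a decomposition w = xyz where |xy| ≤ p and |y| ≥ 1.
Since the first p symbols of w are all a's and |xy| ≤ p, y lies entirely in the leading a-block: y = a^k for some k with 1 ≤ k ≤ p.
Pump with i = 2: xy^2z = a^{p+k} b^p a^p b^p, of length 4p+k. Suppose this equals vv. The string starts with a and ends with b, so v does too; thus the boundary between the two copies of v is a b→a transition. There is exactly one such transition, at position 2p+k, so |v| = 2p+k and |vv| = 4p+2k ≠ 4p+k since k ≥ 1. So xy^2z ∉ L.
This is a contradiction; hence L is not regular.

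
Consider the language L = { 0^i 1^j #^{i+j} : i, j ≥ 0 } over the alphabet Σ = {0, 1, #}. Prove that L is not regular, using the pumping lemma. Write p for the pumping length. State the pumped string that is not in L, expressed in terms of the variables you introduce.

0^{p+k} 1^p #^{2p}

Toward a contradiction, assume L is regular with pumping length p.
Take w = 0^p 1^p #^{2p} ∈ L (with i=j=p, i+j=2p), |w| = 4p ≥ p.
Write w = xyz as guaranteed by the lemma, with |xy| ≤ p and |y| > 0.
Since the first p symbols of w are all 0's and |xy| ≤ p, y lies entirely in the leading 0-block: y = 0^k for some k with 1 ≤ k ≤ p.
Consider xy^2z = 0^{p+k} 1^p #^{2p}. Now the 0- and 1-counts sum to 2p+k, but the #-count is 2p ≠ 2p+k. So xy^2z ∉ L.
Contradiction. Therefore L is not regular.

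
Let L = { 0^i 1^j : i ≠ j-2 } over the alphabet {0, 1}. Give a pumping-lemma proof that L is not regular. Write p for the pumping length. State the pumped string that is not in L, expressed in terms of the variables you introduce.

Assume L is regular. Let p be the pumping length given by the pumping lemma.
Choose w = 0^p 1^{p+p!+2}. Since p ≠ (p+p!+2)-2 = p+p!, w ∈ L; and |w| ≥ p.
By the pumping lemma, w = xyz with |xy| ≤ p and |y| ≥ 1.
Since the first p symbols of w are all 0's and |xy| ≤ p, y lies entirely in the leading 0-block: y = 0^k for some k with 1 ≤ k ≤ p.
Since 1 ≤ k ≤ p, k divides p!; set t = 1 + p!/k. Then xy^t z has p + (p!/k)·k = p + p! copies of 0. Now the 0-count is p+p! and (1-count)-2 = (p+p!+2)-2 = p+p!, so i ≠ j-2 fails. So xy^t z = 0^{p+p!} 1^{p+p!+2} ∉ L.
Contradiction. Therefore L is not regular.

0^{p+p!} 1^{p+p!+2}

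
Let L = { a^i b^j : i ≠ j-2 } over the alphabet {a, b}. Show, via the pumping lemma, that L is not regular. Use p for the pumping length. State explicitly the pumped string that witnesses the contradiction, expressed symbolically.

a^{p+p!} b^{p+p!+2}

Assume L is regular. Let p be the pumping length given by the pumping lemma.
Choose w = a^p b^{p+p!+2}. Since p ≠ (p+p!+2)-2 = p+p!, w ∈ L; and |w| ≥ p.
Write w = xyz as guaranteed by the lemma, with |xy| ≤ p and |y| > 0.
The first p characters of w are a's, so xy (and hence y) consists only of a's. Write y = a^k, 1 ≤ k ≤ p.
Since 1 ≤ k ≤ p, k divides p!; set t = 1 + p!/k. Then xy^t z has p + (p!/k)·k = p + p! copies of a. Now the a-count is p+p! and (b-count)-2 = (p+p!+2)-2 = p+p!, so i ≠ j-2 fails. So xy^t z = a^{p+p!} b^{p+p!+2} ∉ L.
Contradiction. Therefore L is not regular.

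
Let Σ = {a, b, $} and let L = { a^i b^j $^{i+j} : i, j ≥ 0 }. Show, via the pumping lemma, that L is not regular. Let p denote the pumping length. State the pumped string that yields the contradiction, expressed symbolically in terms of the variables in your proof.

a^{p+k} b^p $^{2p}

Toward a contradiction, assume L is regular with pumping length p.
Take w = a^p b^p $^{2p} ∈ L (with i=j=p, i+j=2p), |w| = 4p ≥ p.
The pumping lemma gives a decomposition w = xyz where |xy| ≤ p and y is nonempty.
Because |xy| ≤ p and w begins with p copies of a, we have y = a^k with 1 ≤ k ≤ p.
Consider xy^2z = a^{p+k} b^p $^{2p}. Now the a- and b-counts sum to 2p+k, but the $-count is 2p ≠ 2p+k. So xy^2z ∉ L.
Contradiction. Therefore L is not regular.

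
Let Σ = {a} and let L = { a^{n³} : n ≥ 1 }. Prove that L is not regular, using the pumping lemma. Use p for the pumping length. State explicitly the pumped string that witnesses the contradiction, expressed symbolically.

Assume L is regular. Let p be the pumping length given by the pumping lemma.
Take w = a^{p³} ∈ L with |w| = p³ ≥ p.
The pumping lemma gives a decomposition w = xyz where |xy| ≤ p and y is nonempty.
Then y = a^k for some k with 1 ≤ k ≤ p.
Pump with i = 2: xy^2z = a^{p³+k}. Since 1 ≤ k ≤ p, p³ < p³+k ≤ p³+p < p³+3p²+3p+1 = (p+1)³, so p³+k is not a perfect cube. So xy^2z ∉ L.
Contradiction. Therefore L is not regular.

a^{p³+k}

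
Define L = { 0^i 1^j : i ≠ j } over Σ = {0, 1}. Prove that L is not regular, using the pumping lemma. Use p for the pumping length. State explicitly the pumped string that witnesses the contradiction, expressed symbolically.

Assume L is regular. Let p be the pumping length given by the pumping lemma.
Choose w = 0^p 1^{p+p!}. Since p ≠ p+p!, w ∈ L; and |w| ≥ p.
The pumping lemma gives a decomposition w = xyz where |xy| ≤ p and y is nonempty.
The first p characters of w are 0's, so xy (and hence y) consists only of 0's. Write y = 0^k, 1 ≤ k ≤ p.
Since 1 ≤ k ≤ p, k divides p!; set t = 1 + p!/k. Then xy^t z has p + (p!/k)·k = p + p! copies of 0. Now the 0-count equals the 1-count, so i ≠ j fails. So xy^t z = 0^{p+p!} 1^{p+p!} ∉ L.
This is a contradiction; hence L is not regular.

0^{p+p!} 1^{p+p!}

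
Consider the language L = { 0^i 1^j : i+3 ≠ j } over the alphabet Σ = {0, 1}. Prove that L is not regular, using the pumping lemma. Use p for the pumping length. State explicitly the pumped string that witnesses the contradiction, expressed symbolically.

0^{p+p!} 1^{p+p!+3}

Assume L is regular. Let p be the pumping length given by the pumping lemma.
Choose w = 0^p 1^{p+p!+3}. Since p ≠ (p+p!+3)-3 = p+p!, w ∈ L; and |w| ≥ p.
By the pumping lemma, w = xyz with |xy| ≤ p and |y| > 0.
Because |xy| ≤ p and w begins with p copies of 0, we have y = 0^k with 1 ≤ k ≤ p.
Since 1 ≤ k ≤ p, k divides p!; set t = 1 + p!/k. Then xy^t z has p + (p!/k)·k = p + p! copies of 0. Now the 0-count is p+p! and (1-count)-3 = (p+p!+3)-3 = p+p!, so i+3 ≠ j fails. So xy^t z = 0^{p+p!} 1^{p+p!+3} ∉ L.
This is a contradiction; hence L is not regular.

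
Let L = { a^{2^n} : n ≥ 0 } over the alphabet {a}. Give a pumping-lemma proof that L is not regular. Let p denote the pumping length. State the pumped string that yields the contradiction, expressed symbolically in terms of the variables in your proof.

a^{2^p+k}

Assume L is regular; let p be its pumping constant.
Take w = a^{2^p} ∈ L with |w| = 2^p ≥ p.
Write w = xyz as guaranteed by the lemma, with |xy| ≤ p and y is nonempty.
Then y = a^k for some k with 1 ≤ k ≤ p.
Pump with i = 2: xy^2z = a^{2^p+k}. Since 1 ≤ k ≤ p < 2^p, we have 2^p < 2^p+k < 2^{p+1}, so 2^p+k is not a power of 2. So xy^2z ∉ L.
Contradiction. Therefore L is not regular.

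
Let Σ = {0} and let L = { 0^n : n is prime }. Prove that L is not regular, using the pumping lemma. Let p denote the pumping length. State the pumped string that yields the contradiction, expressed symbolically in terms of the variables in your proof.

Suppose for contradiction that L is regular, and let p be the pumping length.
Let q be a prime with q ≥ p+2 (infinitely many primes exist), and take w = 0^q ∈ L with |w| = q ≥ p.
Write w = xyz as guaranteed by the lemma, with |xy| ≤ p and |y| > 0.
Then y = 0^k for some k with 1 ≤ k ≤ p.
Since 1 ≤ k ≤ p, |xz| = q-k. Pump with i = q+1: |xy^{q+1}z| = (q-k)+(q+1)k = q+qk = q(1+k), which is composite (both factors ≥ 2). So xy^{q+1}z = 0^{q(1+k)} ∉ L.
Contradiction. Therefore L is not regular.

0^{q(1+k)}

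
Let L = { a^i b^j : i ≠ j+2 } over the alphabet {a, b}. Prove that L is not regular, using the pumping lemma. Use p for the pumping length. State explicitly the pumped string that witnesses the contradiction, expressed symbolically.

Suppose for contradiction that L is regular, and let p be the pumping length.
Choose w = a^p b^{p+p!-2}. Since p ≠ (p+p!-2)+2 = p+p!, w ∈ L; and |w| ≥ p.
By the pumping lemma, w = xyz with |xy| ≤ p and |y| ≥ 1.
The first p characters of w are a's, so xy (and hence y) consists only of a's. Write y = a^k, 1 ≤ k ≤ p.
Since 1 ≤ k ≤ p, k divides p!; set t = 1 + p!/k. Then xy^t z has p + (p!/k)·k = p + p! copies of a. Now the a-count is p+p! and (b-count)+2 = (p+p!-2)+2 = p+p!, so i ≠ j+2 fails. So xy^t z = a^{p+p!} b^{p+p!-2} ∉ L.
Contradiction. Therefore L is not regular.

a^{p+p!} b^{p+p!-2}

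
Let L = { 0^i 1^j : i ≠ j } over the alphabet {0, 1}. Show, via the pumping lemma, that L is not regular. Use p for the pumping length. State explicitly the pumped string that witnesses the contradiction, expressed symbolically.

0^{p+p!} 1^{p+p!}

Assume L is regular. Let p be the pumping length given by the pumping lemma.
Choose w = 0^p 1^{p+p!}. Since p ≠ p+p!, w ∈ L; and |w| ≥ p.
The pumping lemma gives a decomposition w = xyz where |xy| ≤ p and |y| ≥ 1.
Because |xy| ≤ p and w begins with p copies of 0, we have y = 0^k with 1 ≤ k ≤ p.
Since 1 ≤ k ≤ p, k divides p!; set t = 1 + p!/k. Then xy^t z has p + (p!/k)·k = p + p! copies of 0. Now the 0-count equals the 1-count, so i ≠ j fails. So xy^t z = 0^{p+p!} 1^{p+p!} ∉ L.
Contradiction. Therefore L is not regular.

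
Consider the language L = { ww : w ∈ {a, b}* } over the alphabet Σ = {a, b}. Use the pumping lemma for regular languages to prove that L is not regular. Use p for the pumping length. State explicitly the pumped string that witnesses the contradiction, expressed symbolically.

Suppose for contradiction that L is regular, and let p be the pumping length.
Take w = a^p b^p a^p b^p = uu where u = a^pb^p; then w ∈ L and |w| = 4p ≥ p.
The pumping lemma gives a decomposition w = xyz where |xy| ≤ p and |y| > 0.
Since the first p symbols of w are all a's and |xy| ≤ p, y lies entirely in the leading a-block: y = a^k for some k with 1 ≤ k ≤ p.
Pump with i = 2: xy^2z = a^{p+k} b^p a^p b^p, of length 4p+k. Suppose this equals vv. The string starts with a and ends with b, so v does too; thus the boundary between the two copies of v is a b→a transition. There is exactly one such transition, at position 2p+k, so |v| = 2p+k and |vv| = 4p+2k ≠ 4p+k since k ≥ 1. So xy^2z ∉ L.
Contradiction. Therefore L is not regular.

a^{p+k} b^p a^p b^p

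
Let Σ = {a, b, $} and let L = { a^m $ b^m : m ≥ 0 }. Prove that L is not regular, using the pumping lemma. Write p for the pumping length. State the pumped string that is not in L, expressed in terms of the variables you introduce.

Assume L is regular; let p be its pumping constant.
Take w = a^p $ b^p ∈ L with |w| = 2p+1 ≥ p.
Write w = xyz as guaranteed by the lemma, with |xy| ≤ p and |y| ≥ 1.
Since the first p symbols of w are all a's and |xy| ≤ p, y lies entirely in the leading a-block: y = a^k for some k with 1 ≤ k ≤ p.
Pump with i = 2: xy^2z = a^{p+k} $ b^p, which would require p+k = p. But k ≥ 1, so xy^2z ∉ L.
Contradiction. Therefore L is not regular.

a^{p+k} $ b^p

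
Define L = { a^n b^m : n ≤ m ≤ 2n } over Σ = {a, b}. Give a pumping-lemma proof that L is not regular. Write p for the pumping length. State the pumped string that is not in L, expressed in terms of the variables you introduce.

a^{p+k} b^p

Toward a contradiction, assume L is regular with pumping length p.
Take w = a^p b^p ∈ L (since p ≤ p ≤ 2p), with |w| = 2p ≥ p.
By the pumping lemma, w = xyz with |xy| ≤ p and |y| > 0.
Because |xy| ≤ p and w begins with p copies of a, we have y = a^k with 1 ≤ k ≤ p.
Pump with i = 2: xy^2z = a^{p+k} b^p. Now n = p+k > p = m, so the condition n ≤ m fails. Thus xy^2z ∉ L.
This contradicts the pumping lemma, so L is not regular.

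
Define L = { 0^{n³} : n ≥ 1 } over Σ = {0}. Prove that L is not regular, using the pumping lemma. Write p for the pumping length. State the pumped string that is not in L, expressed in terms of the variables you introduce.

0^{p³+k}

Assume L is regular. Let p be the pumping length given by the pumping lemma.
Take w = 0^{p³} ∈ L with |w| = p³ ≥ p.
The pumping lemma gives a decomposition w = xyz where |xy| ≤ p and |y| > 0.
Then y = 0^k for some k with 1 ≤ k ≤ p.
Pump with i = 2: xy^2z = 0^{p³+k}. Since 1 ≤ k ≤ p, p³ < p³+k ≤ p³+p < p³+3p²+3p+1 = (p+1)³, so p³+k is not a perfect cube. So xy^2z ∉ L.
This contradicts the pumping lemma, so L is not regular.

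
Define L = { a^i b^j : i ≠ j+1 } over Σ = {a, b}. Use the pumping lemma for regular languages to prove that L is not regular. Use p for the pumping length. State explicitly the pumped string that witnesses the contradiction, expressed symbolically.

a^{p+p!} b^{p+p!-1}

Assume L is regular. Let p be the pumping length given by the pumping lemma.
Choose w = a^p b^{p+p!-1}. Since p ≠ (p+p!-1)+1 = p+p!, w ∈ L; and |w| ≥ p.
The pumping lemma gives a decomposition w = xyz where |xy| ≤ p and |y| ≥ 1.
Since the first p symbols of w are all a's and |xy| ≤ p, y lies entirely in the leading a-block: y = a^k for some k with 1 ≤ k ≤ p.
Since 1 ≤ k ≤ p, k divides p!; set t = 1 + p!/k. Then xy^t z has p + (p!/k)·k = p + p! copies of a. Now the a-count is p+p! and (b-count)+1 = (p+p!-1)+1 = p+p!, so i ≠ j+1 fails. So xy^t z = a^{p+p!} b^{p+p!-1} ∉ L.
Contradiction. Therefore L is not regular.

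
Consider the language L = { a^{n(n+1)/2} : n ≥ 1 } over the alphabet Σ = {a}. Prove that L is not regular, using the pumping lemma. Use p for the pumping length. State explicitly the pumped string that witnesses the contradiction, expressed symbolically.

Assume L is regular. Let p be the pumping length given by the pumping lemma.
Take w = a^{p(p+1)/2} ∈ L with |w| = p(p+1)/2 ≥ p.
The pumping lemma gives a decomposition w = xyz where |xy| ≤ p and |y| > 0.
Then y = a^k for some k with 1 ≤ k ≤ p.
Pump with i = 2: xy^2z = a^{p(p+1)/2+k}. Since 1 ≤ k ≤ p, p(p+1)/2 < p(p+1)/2+k ≤ p(p+1)/2+p < (p+1)(p+2)/2, so p(p+1)/2+k is strictly between consecutive triangular numbers. So xy^2z ∉ L.
This contradicts the pumping lemma, so L is not regular.

a^{p(p+1)/2+k}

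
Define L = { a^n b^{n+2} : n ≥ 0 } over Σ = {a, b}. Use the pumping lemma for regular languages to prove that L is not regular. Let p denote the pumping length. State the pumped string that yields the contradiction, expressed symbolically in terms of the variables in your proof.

Assume L is regular. Let p be the pumping length given by the pumping lemma.
Choose w = a^p b^{p+2}, which is in L with |w| = 2p+2 ≥ p.
By the pumping lemma, w = xyz with |xy| ≤ p and |y| > 0.
The first p characters of w are a's, so xy (and hence y) consists only of a's. Write y = a^k, 1 ≤ k ≤ p.
Pump with i = 2: xy^2z = a^{p+k} b^{p+2}. For this to lie in L we would need p+2 = (p+k)+2, which forces k = 0. But k ≥ 1, so xy^2z ∉ L.
This contradicts the pumping lemma, so L is not regular.

a^{p+k} b^{p+2}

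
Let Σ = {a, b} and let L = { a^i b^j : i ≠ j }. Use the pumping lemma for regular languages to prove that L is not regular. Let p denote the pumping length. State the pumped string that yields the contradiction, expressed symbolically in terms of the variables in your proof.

a^{p+p!} b^{p+p!}

Assume L is regular; let p be its pumping constant.
Choose w = a^p b^{p+p!}. Since p ≠ p+p!, w ∈ L; and |w| ≥ p.
Write w = xyz as guaranteed by the lemma, with |xy| ≤ p and |y| > 0.
The first p characters of w are a's, so xy (and hence y) consists only of a's. Write y = a^k, 1 ≤ k ≤ p.
Since 1 ≤ k ≤ p, k divides p!; set t = 1 + p!/k. Then xy^t z has p + (p!/k)·k = p + p! copies of a. Now the a-count equals the b-count, so i ≠ j fails. So xy^t z = a^{p+p!} b^{p+p!} ∉ L.
This is a contradiction; hence L is not regular.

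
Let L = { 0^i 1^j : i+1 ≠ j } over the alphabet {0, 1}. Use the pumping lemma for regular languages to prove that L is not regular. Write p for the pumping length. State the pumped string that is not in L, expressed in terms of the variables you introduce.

0^{p+p!} 1^{p+p!+1}

Assume L is regular. Let p be the pumping length given by the pumping lemma.
Choose w = 0^p 1^{p+p!+1}. Since p ≠ (p+p!+1)-1 = p+p!, w ∈ L; and |w| ≥ p.
Write w = xyz as guaranteed by the lemma, with |xy| ≤ p and y is nonempty.
Because |xy| ≤ p and w begins with p copies of 0, we have y = 0^k with 1 ≤ k ≤ p.
Since 1 ≤ k ≤ p, k divides p!; set t = 1 + p!/k. Then xy^t z has p + (p!/k)·k = p + p! copies of 0. Now the 0-count is p+p! and (1-count)-1 = (p+p!+1)-1 = p+p!, so i+1 ≠ j fails. So xy^t z = 0^{p+p!} 1^{p+p!+1} ∉ L.
This contradicts the pumping lemma, so L is not regular.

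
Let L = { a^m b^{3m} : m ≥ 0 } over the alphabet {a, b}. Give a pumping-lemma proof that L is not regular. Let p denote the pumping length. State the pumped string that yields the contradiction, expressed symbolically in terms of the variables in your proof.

a^{p+k} b^{3p}

Assume L is regular; let p be its pumping constant.
Let w = a^p b^{3p} ∈ L; note |w| = 4p ≥ p.
Write w = xyz as guaranteed by the lemma, with |xy| ≤ p and |y| > 0.
The first p characters of w are a's, so xy (and hence y) consists only of a's. Write y = a^k, 1 ≤ k ≤ p.
Pump with i = 2: xy^2z = a^{p+k} b^{3p}. For this to lie in L we would need 3p = 3(p+k), which forces k = 0. But k ≥ 1, so xy^2z ∉ L.
Contradiction. Therefore L is not regular.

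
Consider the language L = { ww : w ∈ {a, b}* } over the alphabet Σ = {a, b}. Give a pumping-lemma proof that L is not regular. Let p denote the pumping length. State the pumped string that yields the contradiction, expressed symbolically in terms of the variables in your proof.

a^{p+k} b^p a^p b^p

Toward a contradiction, assume L is regular with pumping length p.
Take w = a^p b^p a^p b^p = uu where u = a^pb^p; then w ∈ L and |w| = 4p ≥ p.
Write w = xyz as guaranteed by the lemma, with |xy| ≤ p and y is nonempty.
The first p characters of w are a's, so xy (and hence y) consists only of a's. Write y = a^k, 1 ≤ k ≤ p.
Pump with i = 2: xy^2z = a^{p+k} b^p a^p b^p, of length 4p+k. Suppose this equals vv. The string starts with a and ends with b, so v does too; thus the boundary between the two copies of v is a b→a transition. There is exactly one such transition, at position 2p+k, so |v| = 2p+k and |vv| = 4p+2k ≠ 4p+k since k ≥ 1. So xy^2z ∉ L.
This is a contradiction; hence L is not regular.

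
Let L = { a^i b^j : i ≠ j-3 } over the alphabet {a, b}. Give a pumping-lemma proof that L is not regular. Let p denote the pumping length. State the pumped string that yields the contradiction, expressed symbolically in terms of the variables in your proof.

Toward a contradiction, assume L is regular with pumping length p.
Choose w = a^p b^{p+p!+3}. Since p ≠ (p+p!+3)-3 = p+p!, w ∈ L; and |w| ≥ p.
The pumping lemma gives a decomposition w = xyz where |xy| ≤ p and |y| > 0.
Because |xy| ≤ p and w begins with p copies of a, we have y = a^k with 1 ≤ k ≤ p.
Since 1 ≤ k ≤ p, k divides p!; set t = 1 + p!/k. Then xy^t z has p + (p!/k)·k = p + p! copies of a. Now the a-count is p+p! and (b-count)-3 = (p+p!+3)-3 = p+p!, so i ≠ j-3 fails. So xy^t z = a^{p+p!} b^{p+p!+3} ∉ L.
This is a contradiction; hence L is not regular.

a^{p+p!} b^{p+p!+3}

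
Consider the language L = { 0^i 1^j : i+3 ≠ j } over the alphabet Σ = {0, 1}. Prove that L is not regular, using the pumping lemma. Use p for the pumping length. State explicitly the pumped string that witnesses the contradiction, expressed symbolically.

Assume L is regular. Let p be the pumping length given by the pumping lemma.
Choose w = 0^p 1^{p+p!+3}. Since p ≠ (p+p!+3)-3 = p+p!, w ∈ L; and |w| ≥ p.
The pumping lemma gives a decomposition w = xyz where |xy| ≤ p and |y| ≥ 1.
Because |xy| ≤ p and w begins with p copies of 0, we have y = 0^k with 1 ≤ k ≤ p.
Since 1 ≤ k ≤ p, k divides p!; set t = 1 + p!/k. Then xy^t z has p + (p!/k)·k = p + p! copies of 0. Now the 0-count is p+p! and (1-count)-3 = (p+p!+3)-3 = p+p!, so i+3 ≠ j fails. So xy^t z = 0^{p+p!} 1^{p+p!+3} ∉ L.
This is a contradiction; hence L is not regular.

0^{p+p!} 1^{p+p!+3}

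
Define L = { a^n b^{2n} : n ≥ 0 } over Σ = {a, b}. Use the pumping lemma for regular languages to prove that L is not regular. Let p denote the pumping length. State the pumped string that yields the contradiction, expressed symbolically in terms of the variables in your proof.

a^{p+k} b^{2p}

Toward a contradiction, assume L is regular with pumping length p.
Choose w = a^p b^{2p}, which is in L with |w| = 3p ≥ p.
The pumping lemma gives a decomposition w = xyz where |xy| ≤ p and |y| ≥ 1.
Since the first p symbols of w are all a's and |xy| ≤ p, y lies entirely in the leading a-block: y = a^k for some k with 1 ≤ k ≤ p.
Pump with i = 2: xy^2z = a^{p+k} b^{2p}. For this to lie in L we would need 2p = 2(p+k), which forces k = 0. But k ≥ 1, so xy^2z ∉ L.
Contradiction. Therefore L is not regular.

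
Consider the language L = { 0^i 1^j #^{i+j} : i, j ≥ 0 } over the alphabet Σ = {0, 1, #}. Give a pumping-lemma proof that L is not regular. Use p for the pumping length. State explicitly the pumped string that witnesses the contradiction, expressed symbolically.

Suppose for contradiction that L is regular, and let p be the pumping length.
Take w = 0^p 1^p #^{2p} ∈ L (with i=j=p, i+j=2p), |w| = 4p ≥ p.
The pumping lemma gives a decomposition w = xyz where |xy| ≤ p and y is nonempty.
The first p characters of w are 0's, so xy (and hence y) consists only of 0's. Write y = 0^k, 1 ≤ k ≤ p.
Consider xy^2z = 0^{p+k} 1^p #^{2p}. Now the 0- and 1-counts sum to 2p+k, but the #-count is 2p ≠ 2p+k. So xy^2z ∉ L.
This is a contradiction; hence L is not regular.

0^{p+k} 1^p #^{2p}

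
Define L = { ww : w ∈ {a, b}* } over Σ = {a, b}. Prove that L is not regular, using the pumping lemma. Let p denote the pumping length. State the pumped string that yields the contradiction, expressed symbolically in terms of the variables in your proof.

Toward a contradiction, assume L is regular with pumping length p.
Take w = a^p b^p a^p b^p = uu where u = a^pb^p; then w ∈ L and |w| = 4p ≥ p.
The pumping lemma gives a decomposition w = xyz where |xy| ≤ p and |y| > 0.
The first p characters of w are a's, so xy (and hence y) consists only of a's. Write y = a^k, 1 ≤ k ≤ p.
Pump with i = 2: xy^2z = a^{p+k} b^p a^p b^p, of length 4p+k. Suppose this equals vv. The string starts with a and ends with b, so v does too; thus the boundary between the two copies of v is a b→a transition. There is exactly one such transition, at position 2p+k, so |v| = 2p+k and |vv| = 4p+2k ≠ 4p+k since k ≥ 1. So xy^2z ∉ L.
This is a contradiction; hence L is not regular.

a^{p+k} b^p a^p b^p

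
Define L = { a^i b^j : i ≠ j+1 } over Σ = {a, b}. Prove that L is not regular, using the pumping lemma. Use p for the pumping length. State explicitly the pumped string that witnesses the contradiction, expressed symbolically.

a^{p+p!} b^{p+p!-1}

Assume L is regular. Let p be the pumping length given by the pumping lemma.
Choose w = a^p b^{p+p!-1}. Since p ≠ (p+p!-1)+1 = p+p!, w ∈ L; and |w| ≥ p.
The pumping lemma gives a decomposition w = xyz where |xy| ≤ p and |y| > 0.
Because |xy| ≤ p and w begins with p copies of a, we have y = a^k with 1 ≤ k ≤ p.
Since 1 ≤ k ≤ p, k divides p!; set t = 1 + p!/k. Then xy^t z has p + (p!/k)·k = p + p! copies of a. Now the a-count is p+p! and (b-count)+1 = (p+p!-1)+1 = p+p!, so i ≠ j+1 fails. So xy^t z = a^{p+p!} b^{p+p!-1} ∉ L.
This is a contradiction; hence L is not regular.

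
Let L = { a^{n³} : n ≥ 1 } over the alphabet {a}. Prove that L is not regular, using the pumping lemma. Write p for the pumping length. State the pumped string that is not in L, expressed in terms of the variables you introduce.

Assume L is regular. Let p be the pumping length given by the pumping lemma.
Take w = a^{p³} ∈ L with |w| = p³ ≥ p.
By the pumping lemma, w = xyz with |xy| ≤ p and |y| ≥ 1.
Then y = a^k for some k with 1 ≤ k ≤ p.
Pump with i = 2: xy^2z = a^{p³+k}. Since 1 ≤ k ≤ p, p³ < p³+k ≤ p³+p < p³+3p²+3p+1 = (p+1)³, so p³+k is not a perfect cube. So xy^2z ∉ L.
This is a contradiction; hence L is not regular.

a^{p³+k}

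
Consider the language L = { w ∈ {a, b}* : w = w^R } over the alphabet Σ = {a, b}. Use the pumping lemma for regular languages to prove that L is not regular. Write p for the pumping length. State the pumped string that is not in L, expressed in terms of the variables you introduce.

Toward a contradiction, assume L is regular with pumping length p.
Take w = a^p b a^p, a palindrome of length 2p+1 ≥ p.
Write w = xyz as guaranteed by the lemma, with |xy| ≤ p and |y| ≥ 1.
The first p characters of w are a's, so xy (and hence y) consists only of a's. Write y = a^k, 1 ≤ k ≤ p.
Pump with i = 2: xy^2z = a^{p+k} b a^p. Its reverse is a^p b a^{p+k}, which differs from xy^2z since k ≥ 1. So xy^2z is not a palindrome and xy^2z ∉ L.
This is a contradiction; hence L is not regular.

a^{p+k} b a^p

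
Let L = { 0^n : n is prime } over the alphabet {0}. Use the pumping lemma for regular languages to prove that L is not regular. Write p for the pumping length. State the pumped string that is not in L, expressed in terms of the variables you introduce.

0^{q(1+k)}

Assume L is regular. Let p be the pumping length given by the pumping lemma.
Let q be a prime with q ≥ p+2 (infinitely many primes exist), and take w = 0^q ∈ L with |w| = q ≥ p.
Write w = xyz as guaranteed by the lemma, with |xy| ≤ p and |y| ≥ 1.
Then y = 0^k for some k with 1 ≤ k ≤ p.
Since 1 ≤ k ≤ p, |xz| = q-k. Pump with i = q+1: |xy^{q+1}z| = (q-k)+(q+1)k = q+qk = q(1+k), which is composite (both factors ≥ 2). So xy^{q+1}z = 0^{q(1+k)} ∉ L.
This contradicts the pumping lemma, so L is not regular.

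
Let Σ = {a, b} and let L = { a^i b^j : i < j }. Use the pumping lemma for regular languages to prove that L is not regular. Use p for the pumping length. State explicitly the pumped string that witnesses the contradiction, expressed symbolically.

a^{p+k} b^{p+1}

Suppose for contradiction that L is regular, and let p be the pumping length.
Choose w = a^p b^{p+1} ∈ L, with |w| = 2p+1 ≥ p.
Write w = xyz as guaranteed by the lemma, with |xy| ≤ p and |y| > 0.
Since the first p symbols of w are all a's and |xy| ≤ p, y lies entirely in the leading a-block: y = a^k for some k with 1 ≤ k ≤ p.
Consider xy^2z = a^{p+k} b^{p+1}. Since k ≥ 1, the a-count p+k is at least p+1, so i < j fails; thus xy^2z ∉ L.
This is a contradiction; hence L is not regular.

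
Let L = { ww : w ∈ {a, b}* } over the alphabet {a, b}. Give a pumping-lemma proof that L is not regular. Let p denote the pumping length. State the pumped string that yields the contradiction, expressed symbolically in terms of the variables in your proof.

a^{p+k} b^p a^p b^p

Toward a contradiction, assume L is regular with pumping length p.
Take w = a^p b^p a^p b^p = uu where u = a^pb^p; then w ∈ L and |w| = 4p ≥ p.
Write w = xyz as guaranteed by the lemma, with |xy| ≤ p and |y| > 0.
Since the first p symbols of w are all a's and |xy| ≤ p, y lies entirely in the leading a-block: y = a^k for some k with 1 ≤ k ≤ p.
Pump with i = 2: xy^2z = a^{p+k} b^p a^p b^p, of length 4p+k. Suppose this equals vv. The string starts with a and ends with b, so v does too; thus the boundary between the two copies of v is a b→a transition. There is exactly one such transition, at position 2p+k, so |v| = 2p+k and |vv| = 4p+2k ≠ 4p+k since k ≥ 1. So xy^2z ∉ L.
This contradicts the pumping lemma, so L is not regular.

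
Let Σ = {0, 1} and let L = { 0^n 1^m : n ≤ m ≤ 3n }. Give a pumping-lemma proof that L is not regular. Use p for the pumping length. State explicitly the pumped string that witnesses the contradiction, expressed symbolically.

Assume L is regular; let p be its pumping constant.
Take w = 0^p 1^p ∈ L (since p ≤ p ≤ 3p), with |w| = 2p ≥ p.
The pumping lemma gives a decomposition w = xyz where |xy| ≤ p and |y| > 0.
Since the first p symbols of w are all 0's and |xy| ≤ p, y lies entirely in the leading 0-block: y = 0^k for some k with 1 ≤ k ≤ p.
Pump with i = 2: xy^2z = 0^{p+k} 1^p. Now n = p+k > p = m, so the condition n ≤ m fails. Thus xy^2z ∉ L.
This is a contradiction; hence L is not regular.

0^{p+k} 1^p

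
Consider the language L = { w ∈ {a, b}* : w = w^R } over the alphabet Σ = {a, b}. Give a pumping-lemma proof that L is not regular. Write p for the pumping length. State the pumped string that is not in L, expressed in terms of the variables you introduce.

a^{p+k} b a^p

Toward a contradiction, assume L is regular with pumping length p.
Take w = a^p b a^p, a palindrome of length 2p+1 ≥ p.
By the pumping lemma, w = xyz with |xy| ≤ p and |y| ≥ 1.
The first p characters of w are a's, so xy (and hence y) consists only of a's. Write y = a^k, 1 ≤ k ≤ p.
Pump with i = 2: xy^2z = a^{p+k} b a^p. Its reverse is a^p b a^{p+k}, which differs from xy^2z since k ≥ 1. So xy^2z is not a palindrome and xy^2z ∉ L.
Contradiction. Therefore L is not regular.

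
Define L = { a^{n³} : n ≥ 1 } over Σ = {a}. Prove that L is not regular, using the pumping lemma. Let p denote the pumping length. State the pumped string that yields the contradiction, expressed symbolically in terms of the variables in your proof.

Assume L is regular; let p be its pumping constant.
Take w = a^{p³} ∈ L with |w| = p³ ≥ p.
The pumping lemma gives a decomposition w = xyz where |xy| ≤ p and y is nonempty.
Then y = a^k for some k with 1 ≤ k ≤ p.
Pump with i = 2: xy^2z = a^{p³+k}. Since 1 ≤ k ≤ p, p³ < p³+k ≤ p³+p < p³+3p²+3p+1 = (p+1)³, so p³+k is not a perfect cube. So xy^2z ∉ L.
Contradiction. Therefore L is not regular.

a^{p³+k}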